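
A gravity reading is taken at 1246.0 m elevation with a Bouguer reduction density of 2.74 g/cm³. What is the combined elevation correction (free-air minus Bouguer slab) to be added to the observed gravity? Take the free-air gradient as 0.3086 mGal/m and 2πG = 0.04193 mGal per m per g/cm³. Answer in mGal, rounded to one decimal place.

241.4

Combined gradient = 0.3086 − 0.04193 × 2.74 = 0.1937118 mGal/m
Combined elevation correction = 0.1937118 × 1246.0 = 241.4 mGal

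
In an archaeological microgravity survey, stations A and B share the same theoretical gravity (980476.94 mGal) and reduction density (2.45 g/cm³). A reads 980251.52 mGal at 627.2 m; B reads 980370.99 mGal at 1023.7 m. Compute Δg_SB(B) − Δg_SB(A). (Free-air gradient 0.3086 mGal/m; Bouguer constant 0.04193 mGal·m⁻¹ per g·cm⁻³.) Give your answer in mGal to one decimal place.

201.1

Δg_SB(A) = 980251.52 − 980476.94 + 0.3086×627.2 − 0.04193×2.45×627.2 = -96.30 mGal
Δg_SB(B) = 980370.99 − 980476.94 + 0.3086×1023.7 − 0.04193×2.45×1023.7 = 104.80 mGal
Difference = 104.80 − (-96.30) = 201.10 mGal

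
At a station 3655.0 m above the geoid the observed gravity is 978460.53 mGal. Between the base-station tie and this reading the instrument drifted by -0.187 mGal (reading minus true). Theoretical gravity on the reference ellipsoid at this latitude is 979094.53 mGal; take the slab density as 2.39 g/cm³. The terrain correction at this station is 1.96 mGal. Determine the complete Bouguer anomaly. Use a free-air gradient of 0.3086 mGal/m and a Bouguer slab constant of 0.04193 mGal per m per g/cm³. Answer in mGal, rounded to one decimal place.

129.8

Drift-corrected reading = 978460.53 − (-0.187) = 978460.717 mGal
Free-air correction = 0.3086 × 3655.0 = 1127.93 mGal
Free-air anomaly = 978460.717 − 979094.53 + (1127.93) = 494.117 mGal
Bouguer slab correction = 0.04193 × 2.39 × 3655.0 = 366.28 mGal
Simple Bouguer anomaly = 494.117 − (366.28) = 127.837 mGal
Complete Bouguer anomaly = 127.837 + 1.96 = 129.797 mGal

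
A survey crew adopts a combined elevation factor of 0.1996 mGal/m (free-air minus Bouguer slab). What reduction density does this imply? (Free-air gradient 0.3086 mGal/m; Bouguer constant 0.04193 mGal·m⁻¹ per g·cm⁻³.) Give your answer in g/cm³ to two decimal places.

0.1996 = 0.3086 − 0.04193 × ρ
ρ = (0.3086 − 0.1996) / 0.04193 = 2.60 g/cm³

2.60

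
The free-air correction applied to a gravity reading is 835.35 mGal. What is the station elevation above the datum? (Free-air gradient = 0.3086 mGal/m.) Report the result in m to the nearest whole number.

h = 835.35 / 0.3086 = 2706.90 m

2707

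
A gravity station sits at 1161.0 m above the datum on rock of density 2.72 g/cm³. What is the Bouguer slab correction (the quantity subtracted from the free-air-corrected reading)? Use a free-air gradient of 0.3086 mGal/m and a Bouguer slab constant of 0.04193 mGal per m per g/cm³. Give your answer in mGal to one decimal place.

132.4

Bouguer slab correction = 0.04193 × 2.72 × 1161.0 = 132.4 mGal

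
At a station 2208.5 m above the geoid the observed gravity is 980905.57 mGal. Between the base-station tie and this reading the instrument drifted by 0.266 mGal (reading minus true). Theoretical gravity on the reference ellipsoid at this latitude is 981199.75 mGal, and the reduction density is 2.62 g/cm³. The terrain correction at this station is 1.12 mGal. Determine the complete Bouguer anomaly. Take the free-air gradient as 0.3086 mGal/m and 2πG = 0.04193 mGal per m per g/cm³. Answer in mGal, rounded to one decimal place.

Drift-corrected reading = 980905.57 − (0.266) = 980905.304 mGal
Free-air correction = 0.3086 × 2208.5 = 681.54 mGal
Free-air anomaly = 980905.304 − 981199.75 + (681.54) = 387.094 mGal
Bouguer slab correction = 0.04193 × 2.62 × 2208.5 = 242.62 mGal
Simple Bouguer anomaly = 387.094 − (242.62) = 144.474 mGal
Complete Bouguer anomaly = 144.474 + 1.12 = 145.594 mGal

145.6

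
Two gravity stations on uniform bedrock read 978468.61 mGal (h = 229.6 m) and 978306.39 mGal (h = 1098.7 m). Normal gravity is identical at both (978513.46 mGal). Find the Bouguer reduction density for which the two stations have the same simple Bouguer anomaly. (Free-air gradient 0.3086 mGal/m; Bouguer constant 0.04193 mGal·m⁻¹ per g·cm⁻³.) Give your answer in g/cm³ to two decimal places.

Δg_obs = 978306.39 − 978468.61 = -162.22 mGal over Δh = 1098.7 − 229.6 = 869.1 m
Equal Bouguer anomalies ⇒ Δg_obs + (0.3086 − 0.04193ρ)·Δh = 0
0.3086 − 0.04193ρ = −Δg_obs/Δh = 0.18665
ρ = (0.3086 − 0.18665) / 0.04193 = 2.91 g/cm³

2.91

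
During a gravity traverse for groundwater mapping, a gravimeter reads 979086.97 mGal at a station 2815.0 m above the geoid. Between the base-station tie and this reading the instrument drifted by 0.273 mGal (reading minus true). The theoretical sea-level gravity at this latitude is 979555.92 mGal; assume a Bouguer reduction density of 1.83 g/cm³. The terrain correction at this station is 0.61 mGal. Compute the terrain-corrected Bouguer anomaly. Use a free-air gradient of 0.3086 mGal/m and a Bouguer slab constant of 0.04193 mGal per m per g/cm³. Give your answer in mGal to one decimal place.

184.1

Drift-corrected reading = 979086.97 − (0.273) = 979086.697 mGal
Free-air correction = 0.3086 × 2815.0 = 868.71 mGal
Free-air anomaly = 979086.697 − 979555.92 + (868.71) = 399.487 mGal
Bouguer slab correction = 0.04193 × 1.83 × 2815.0 = 216.00 mGal
Simple Bouguer anomaly = 399.487 − (216.00) = 183.487 mGal
Complete Bouguer anomaly = 183.487 + 0.61 = 184.097 mGal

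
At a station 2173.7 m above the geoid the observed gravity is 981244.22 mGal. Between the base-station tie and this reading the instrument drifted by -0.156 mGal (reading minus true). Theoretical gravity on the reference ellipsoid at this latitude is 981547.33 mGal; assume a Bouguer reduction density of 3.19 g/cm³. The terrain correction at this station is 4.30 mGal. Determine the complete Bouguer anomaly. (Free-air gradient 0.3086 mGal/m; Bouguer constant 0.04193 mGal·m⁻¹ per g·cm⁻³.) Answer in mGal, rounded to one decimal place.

81.4

Drift-corrected reading = 981244.22 − (-0.156) = 981244.376 mGal
Free-air correction = 0.3086 × 2173.7 = 670.80 mGal
Free-air anomaly = 981244.376 − 981547.33 + (670.80) = 367.846 mGal
Bouguer slab correction = 0.04193 × 3.19 × 2173.7 = 290.75 mGal
Simple Bouguer anomaly = 367.846 − (290.75) = 77.096 mGal
Complete Bouguer anomaly = 77.096 + 4.30 = 81.396 mGal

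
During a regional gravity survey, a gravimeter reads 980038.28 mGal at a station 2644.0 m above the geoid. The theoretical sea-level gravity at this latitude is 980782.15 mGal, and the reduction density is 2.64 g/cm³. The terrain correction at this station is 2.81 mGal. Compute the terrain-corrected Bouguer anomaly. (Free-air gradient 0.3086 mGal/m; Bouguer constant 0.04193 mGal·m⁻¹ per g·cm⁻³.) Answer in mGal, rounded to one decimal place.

-217.8

Free-air correction = 0.3086 × 2644.0 = 815.94 mGal
Free-air anomaly = 980038.28 − 980782.15 + (815.94) = 72.07 mGal
Bouguer slab correction = 0.04193 × 2.64 × 2644.0 = 292.68 mGal
Simple Bouguer anomaly = 72.07 − (292.68) = -220.61 mGal
Complete Bouguer anomaly = -220.61 + 2.81 = -217.80 mGal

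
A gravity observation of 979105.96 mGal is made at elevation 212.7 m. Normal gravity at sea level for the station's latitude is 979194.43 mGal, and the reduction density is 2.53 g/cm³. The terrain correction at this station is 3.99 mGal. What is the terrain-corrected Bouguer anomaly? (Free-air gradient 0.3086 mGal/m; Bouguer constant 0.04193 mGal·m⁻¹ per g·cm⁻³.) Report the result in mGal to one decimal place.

Free-air correction = 0.3086 × 212.7 = 65.64 mGal
Free-air anomaly = 979105.96 − 979194.43 + (65.64) = -22.83 mGal
Bouguer slab correction = 0.04193 × 2.53 × 212.7 = 22.56 mGal
Simple Bouguer anomaly = -22.83 − (22.56) = -45.39 mGal
Complete Bouguer anomaly = -45.39 + 3.99 = -41.40 mGal

-41.4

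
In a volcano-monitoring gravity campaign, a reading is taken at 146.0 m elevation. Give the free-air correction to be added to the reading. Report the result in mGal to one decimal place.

45.1

Free-air correction = 0.3086 × 146.0 = 45.1 mGal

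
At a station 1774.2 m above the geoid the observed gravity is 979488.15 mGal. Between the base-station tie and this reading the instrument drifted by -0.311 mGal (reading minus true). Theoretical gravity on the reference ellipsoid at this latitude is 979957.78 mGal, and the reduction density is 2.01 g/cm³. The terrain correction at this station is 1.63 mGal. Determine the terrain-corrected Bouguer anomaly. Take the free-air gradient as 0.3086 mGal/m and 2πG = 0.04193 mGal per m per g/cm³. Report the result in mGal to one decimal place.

Drift-corrected reading = 979488.15 − (-0.311) = 979488.461 mGal
Free-air correction = 0.3086 × 1774.2 = 547.52 mGal
Free-air anomaly = 979488.461 − 979957.78 + (547.52) = 78.201 mGal
Bouguer slab correction = 0.04193 × 2.01 × 1774.2 = 149.53 mGal
Simple Bouguer anomaly = 78.201 − (149.53) = -71.329 mGal
Complete Bouguer anomaly = -71.329 + 1.63 = -69.699 mGal

-69.7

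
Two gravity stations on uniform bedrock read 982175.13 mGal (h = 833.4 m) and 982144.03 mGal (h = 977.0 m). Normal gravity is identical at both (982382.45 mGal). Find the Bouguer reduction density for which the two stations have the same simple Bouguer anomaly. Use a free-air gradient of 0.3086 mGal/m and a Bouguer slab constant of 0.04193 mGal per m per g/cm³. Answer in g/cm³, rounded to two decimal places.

Δg_obs = 982144.03 − 982175.13 = -31.10 mGal over Δh = 977.0 − 833.4 = 143.6 m
Equal Bouguer anomalies ⇒ Δg_obs + (0.3086 − 0.04193ρ)·Δh = 0
0.3086 − 0.04193ρ = −Δg_obs/Δh = 0.21657
ρ = (0.3086 − 0.21657) / 0.04193 = 2.19 g/cm³

2.19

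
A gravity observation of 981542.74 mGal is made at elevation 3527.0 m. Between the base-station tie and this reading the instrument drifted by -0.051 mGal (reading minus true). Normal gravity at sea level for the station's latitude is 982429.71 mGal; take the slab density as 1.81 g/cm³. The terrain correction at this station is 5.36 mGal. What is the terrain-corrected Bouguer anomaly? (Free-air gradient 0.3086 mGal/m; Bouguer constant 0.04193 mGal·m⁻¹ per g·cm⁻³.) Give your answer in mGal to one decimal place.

Drift-corrected reading = 981542.74 − (-0.051) = 981542.791 mGal
Free-air correction = 0.3086 × 3527.0 = 1088.43 mGal
Free-air anomaly = 981542.791 − 982429.71 + (1088.43) = 201.511 mGal
Bouguer slab correction = 0.04193 × 1.81 × 3527.0 = 267.68 mGal
Simple Bouguer anomaly = 201.511 − (267.68) = -66.169 mGal
Complete Bouguer anomaly = -66.169 + 5.36 = -60.809 mGal

-60.8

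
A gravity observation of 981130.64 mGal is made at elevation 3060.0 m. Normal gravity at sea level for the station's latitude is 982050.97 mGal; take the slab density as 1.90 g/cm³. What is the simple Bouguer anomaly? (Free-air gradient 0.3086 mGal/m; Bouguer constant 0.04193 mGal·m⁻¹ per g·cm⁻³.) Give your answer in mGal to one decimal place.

Free-air correction = 0.3086 × 3060.0 = 944.32 mGal
Free-air anomaly = 981130.64 − 982050.97 + (944.32) = 23.99 mGal
Bouguer slab correction = 0.04193 × 1.90 × 3060.0 = 243.78 mGal
Simple Bouguer anomaly = 23.99 − (243.78) = -219.79 mGal

-219.8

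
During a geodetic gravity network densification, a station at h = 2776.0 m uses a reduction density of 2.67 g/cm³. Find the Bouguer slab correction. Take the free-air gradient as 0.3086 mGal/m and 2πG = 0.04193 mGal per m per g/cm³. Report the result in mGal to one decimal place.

310.8

Bouguer slab correction = 0.04193 × 2.67 × 2776.0 = 310.8 mGal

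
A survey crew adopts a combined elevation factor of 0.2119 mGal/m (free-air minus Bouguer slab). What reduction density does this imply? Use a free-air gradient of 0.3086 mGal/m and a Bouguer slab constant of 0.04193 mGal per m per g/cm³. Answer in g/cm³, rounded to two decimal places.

2.31

0.2119 = 0.3086 − 0.04193 × ρ
ρ = (0.3086 − 0.2119) / 0.04193 = 2.31 g/cm³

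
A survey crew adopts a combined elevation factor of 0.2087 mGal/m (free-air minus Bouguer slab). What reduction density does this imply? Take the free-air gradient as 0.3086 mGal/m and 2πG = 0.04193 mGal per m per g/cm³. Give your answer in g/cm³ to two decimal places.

0.2087 = 0.3086 − 0.04193 × ρ
ρ = (0.3086 − 0.2087) / 0.04193 = 2.38 g/cm³

2.38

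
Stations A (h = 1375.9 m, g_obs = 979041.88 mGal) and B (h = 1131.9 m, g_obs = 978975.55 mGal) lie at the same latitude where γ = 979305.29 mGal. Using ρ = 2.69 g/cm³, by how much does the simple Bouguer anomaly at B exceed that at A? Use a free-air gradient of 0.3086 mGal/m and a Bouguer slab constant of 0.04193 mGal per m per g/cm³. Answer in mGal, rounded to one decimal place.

Δg_SB(A) = 979041.88 − 979305.29 + 0.3086×1375.9 − 0.04193×2.69×1375.9 = 6.00 mGal
Δg_SB(B) = 978975.55 − 979305.29 + 0.3086×1131.9 − 0.04193×2.69×1131.9 = -108.10 mGal
Difference = -108.10 − (6.00) = -114.10 mGal

-114.1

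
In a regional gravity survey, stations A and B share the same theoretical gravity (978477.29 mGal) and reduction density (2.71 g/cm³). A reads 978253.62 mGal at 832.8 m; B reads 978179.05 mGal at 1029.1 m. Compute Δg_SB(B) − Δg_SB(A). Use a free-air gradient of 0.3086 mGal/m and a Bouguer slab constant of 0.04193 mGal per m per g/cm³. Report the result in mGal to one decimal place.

-36.3

Δg_SB(A) = 978253.62 − 978477.29 + 0.3086×832.8 − 0.04193×2.71×832.8 = -61.30 mGal
Δg_SB(B) = 978179.05 − 978477.29 + 0.3086×1029.1 − 0.04193×2.71×1029.1 = -97.60 mGal
Difference = -97.60 − (-61.30) = -36.30 mGal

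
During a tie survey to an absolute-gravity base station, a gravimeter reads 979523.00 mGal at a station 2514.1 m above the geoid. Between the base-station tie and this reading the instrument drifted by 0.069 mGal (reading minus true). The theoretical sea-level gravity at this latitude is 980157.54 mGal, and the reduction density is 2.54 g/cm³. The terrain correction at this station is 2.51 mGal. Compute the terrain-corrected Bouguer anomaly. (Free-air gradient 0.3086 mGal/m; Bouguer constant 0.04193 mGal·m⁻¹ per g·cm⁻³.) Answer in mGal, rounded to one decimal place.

-124.0

Drift-corrected reading = 979523.00 − (0.069) = 979522.931 mGal
Free-air correction = 0.3086 × 2514.1 = 775.85 mGal
Free-air anomaly = 979522.931 − 980157.54 + (775.85) = 141.241 mGal
Bouguer slab correction = 0.04193 × 2.54 × 2514.1 = 267.76 mGal
Simple Bouguer anomaly = 141.241 − (267.76) = -126.519 mGal
Complete Bouguer anomaly = -126.519 + 2.51 = -124.009 mGal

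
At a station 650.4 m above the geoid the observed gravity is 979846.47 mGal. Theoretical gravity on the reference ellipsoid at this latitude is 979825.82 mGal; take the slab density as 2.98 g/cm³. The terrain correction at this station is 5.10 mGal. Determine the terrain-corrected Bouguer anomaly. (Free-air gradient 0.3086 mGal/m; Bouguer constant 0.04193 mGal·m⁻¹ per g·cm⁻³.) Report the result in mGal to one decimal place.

Free-air correction = 0.3086 × 650.4 = 200.71 mGal
Free-air anomaly = 979846.47 − 979825.82 + (200.71) = 221.36 mGal
Bouguer slab correction = 0.04193 × 2.98 × 650.4 = 81.27 mGal
Simple Bouguer anomaly = 221.36 − (81.27) = 140.09 mGal
Complete Bouguer anomaly = 140.09 + 5.10 = 145.19 mGal

145.2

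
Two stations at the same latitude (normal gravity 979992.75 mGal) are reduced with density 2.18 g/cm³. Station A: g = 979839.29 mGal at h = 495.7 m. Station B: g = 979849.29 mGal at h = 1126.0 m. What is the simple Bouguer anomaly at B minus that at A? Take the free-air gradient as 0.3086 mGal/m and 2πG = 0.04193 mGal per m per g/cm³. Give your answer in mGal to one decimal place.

Δg_SB(A) = 979839.29 − 979992.75 + 0.3086×495.7 − 0.04193×2.18×495.7 = -45.80 mGal
Δg_SB(B) = 979849.29 − 979992.75 + 0.3086×1126.0 − 0.04193×2.18×1126.0 = 101.10 mGal
Difference = 101.10 − (-45.80) = 146.90 mGal

146.9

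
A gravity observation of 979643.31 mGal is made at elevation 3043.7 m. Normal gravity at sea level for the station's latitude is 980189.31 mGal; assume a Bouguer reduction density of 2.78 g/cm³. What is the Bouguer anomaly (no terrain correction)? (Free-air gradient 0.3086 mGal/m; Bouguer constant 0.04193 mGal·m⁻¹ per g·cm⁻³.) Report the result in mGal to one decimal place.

38.5

Free-air correction = 0.3086 × 3043.7 = 939.29 mGal
Free-air anomaly = 979643.31 − 980189.31 + (939.29) = 393.29 mGal
Bouguer slab correction = 0.04193 × 2.78 × 3043.7 = 354.79 mGal
Simple Bouguer anomaly = 393.29 − (354.79) = 38.50 mGal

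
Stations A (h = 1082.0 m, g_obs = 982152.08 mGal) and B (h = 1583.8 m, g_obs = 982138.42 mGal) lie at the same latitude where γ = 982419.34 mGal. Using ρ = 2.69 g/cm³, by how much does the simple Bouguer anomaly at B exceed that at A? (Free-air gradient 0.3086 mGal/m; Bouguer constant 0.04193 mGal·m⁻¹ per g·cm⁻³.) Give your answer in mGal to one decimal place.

Δg_SB(A) = 982152.08 − 982419.34 + 0.3086×1082.0 − 0.04193×2.69×1082.0 = -55.40 mGal
Δg_SB(B) = 982138.42 − 982419.34 + 0.3086×1583.8 − 0.04193×2.69×1583.8 = 29.20 mGal
Difference = 29.20 − (-55.40) = 84.60 mGal

84.6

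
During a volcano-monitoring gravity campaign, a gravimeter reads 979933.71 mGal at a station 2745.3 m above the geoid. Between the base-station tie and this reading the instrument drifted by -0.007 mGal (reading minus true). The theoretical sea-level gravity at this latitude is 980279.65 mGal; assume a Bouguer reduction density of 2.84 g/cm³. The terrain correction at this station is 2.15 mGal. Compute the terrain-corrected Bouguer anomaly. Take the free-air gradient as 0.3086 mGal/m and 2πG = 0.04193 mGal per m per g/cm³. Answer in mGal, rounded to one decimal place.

Drift-corrected reading = 979933.71 − (-0.007) = 979933.717 mGal
Free-air correction = 0.3086 × 2745.3 = 847.20 mGal
Free-air anomaly = 979933.717 − 980279.65 + (847.20) = 501.267 mGal
Bouguer slab correction = 0.04193 × 2.84 × 2745.3 = 326.91 mGal
Simple Bouguer anomaly = 501.267 − (326.91) = 174.357 mGal
Complete Bouguer anomaly = 174.357 + 2.15 = 176.507 mGal

176.5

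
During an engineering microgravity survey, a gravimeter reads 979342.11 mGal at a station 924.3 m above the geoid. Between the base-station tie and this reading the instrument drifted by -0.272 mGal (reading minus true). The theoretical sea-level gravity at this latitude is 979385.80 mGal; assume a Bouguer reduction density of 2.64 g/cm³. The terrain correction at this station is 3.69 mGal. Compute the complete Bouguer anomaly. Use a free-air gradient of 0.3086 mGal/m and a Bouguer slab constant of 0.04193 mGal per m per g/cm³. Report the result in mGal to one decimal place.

143.2

Drift-corrected reading = 979342.11 − (-0.272) = 979342.382 mGal
Free-air correction = 0.3086 × 924.3 = 285.24 mGal
Free-air anomaly = 979342.382 − 979385.80 + (285.24) = 241.822 mGal
Bouguer slab correction = 0.04193 × 2.64 × 924.3 = 102.32 mGal
Simple Bouguer anomaly = 241.822 − (102.32) = 139.502 mGal
Complete Bouguer anomaly = 139.502 + 3.69 = 143.192 mGal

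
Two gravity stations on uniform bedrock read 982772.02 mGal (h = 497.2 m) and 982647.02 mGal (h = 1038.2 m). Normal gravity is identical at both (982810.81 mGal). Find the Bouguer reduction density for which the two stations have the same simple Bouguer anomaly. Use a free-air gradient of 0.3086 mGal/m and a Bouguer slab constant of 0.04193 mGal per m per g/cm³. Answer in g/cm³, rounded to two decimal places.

1.85

Δg_obs = 982647.02 − 982772.02 = -125.00 mGal over Δh = 1038.2 − 497.2 = 541.0 m
Equal Bouguer anomalies ⇒ Δg_obs + (0.3086 − 0.04193ρ)·Δh = 0
0.3086 − 0.04193ρ = −Δg_obs/Δh = 0.23105
ρ = (0.3086 − 0.23105) / 0.04193 = 1.85 g/cm³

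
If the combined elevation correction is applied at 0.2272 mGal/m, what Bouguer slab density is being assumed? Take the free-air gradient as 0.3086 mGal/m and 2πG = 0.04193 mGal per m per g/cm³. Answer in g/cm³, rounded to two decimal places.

0.2272 = 0.3086 − 0.04193 × ρ
ρ = (0.3086 − 0.2272) / 0.04193 = 1.94 g/cm³

1.94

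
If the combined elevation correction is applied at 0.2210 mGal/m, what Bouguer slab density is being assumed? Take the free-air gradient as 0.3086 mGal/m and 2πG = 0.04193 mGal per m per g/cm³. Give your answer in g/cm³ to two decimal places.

0.2210 = 0.3086 − 0.04193 × ρ
ρ = (0.3086 − 0.2210) / 0.04193 = 2.09 g/cm³

2.09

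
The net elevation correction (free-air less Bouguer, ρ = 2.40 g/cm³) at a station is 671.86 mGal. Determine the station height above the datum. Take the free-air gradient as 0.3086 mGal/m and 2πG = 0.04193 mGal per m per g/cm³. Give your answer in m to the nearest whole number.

3231

Combined gradient = 0.3086 − 0.04193 × 2.40 = 0.2079680 mGal/m
h = 671.86 / 0.2079680 = 3230.59 m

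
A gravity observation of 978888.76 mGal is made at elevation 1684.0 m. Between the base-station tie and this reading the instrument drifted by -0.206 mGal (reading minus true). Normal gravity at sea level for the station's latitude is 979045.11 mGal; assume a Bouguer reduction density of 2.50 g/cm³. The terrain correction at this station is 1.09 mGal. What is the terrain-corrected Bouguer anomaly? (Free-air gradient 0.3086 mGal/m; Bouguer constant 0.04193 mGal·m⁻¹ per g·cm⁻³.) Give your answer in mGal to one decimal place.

188.1

Drift-corrected reading = 978888.76 − (-0.206) = 978888.966 mGal
Free-air correction = 0.3086 × 1684.0 = 519.68 mGal
Free-air anomaly = 978888.966 − 979045.11 + (519.68) = 363.536 mGal
Bouguer slab correction = 0.04193 × 2.50 × 1684.0 = 176.53 mGal
Simple Bouguer anomaly = 363.536 − (176.53) = 187.006 mGal
Complete Bouguer anomaly = 187.006 + 1.09 = 188.096 mGal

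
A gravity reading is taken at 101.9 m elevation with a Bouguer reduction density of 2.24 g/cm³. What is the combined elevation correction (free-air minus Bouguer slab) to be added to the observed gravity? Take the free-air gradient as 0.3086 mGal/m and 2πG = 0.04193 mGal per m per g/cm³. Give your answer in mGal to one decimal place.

Combined gradient = 0.3086 − 0.04193 × 2.24 = 0.2146768 mGal/m
Combined elevation correction = 0.2146768 × 101.9 = 21.9 mGal

21.9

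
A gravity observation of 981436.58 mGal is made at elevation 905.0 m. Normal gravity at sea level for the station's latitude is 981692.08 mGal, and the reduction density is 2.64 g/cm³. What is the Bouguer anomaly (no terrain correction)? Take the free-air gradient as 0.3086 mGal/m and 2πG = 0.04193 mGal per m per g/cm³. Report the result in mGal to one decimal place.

Free-air correction = 0.3086 × 905.0 = 279.28 mGal
Free-air anomaly = 981436.58 − 981692.08 + (279.28) = 23.78 mGal
Bouguer slab correction = 0.04193 × 2.64 × 905.0 = 100.18 mGal
Simple Bouguer anomaly = 23.78 − (100.18) = -76.40 mGal

-76.4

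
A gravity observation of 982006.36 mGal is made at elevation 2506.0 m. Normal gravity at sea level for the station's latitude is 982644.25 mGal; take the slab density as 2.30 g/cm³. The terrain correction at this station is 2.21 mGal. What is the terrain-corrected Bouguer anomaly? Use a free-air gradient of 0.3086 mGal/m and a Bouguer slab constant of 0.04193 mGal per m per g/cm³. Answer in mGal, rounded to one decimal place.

-104.0

Free-air correction = 0.3086 × 2506.0 = 773.35 mGal
Free-air anomaly = 982006.36 − 982644.25 + (773.35) = 135.46 mGal
Bouguer slab correction = 0.04193 × 2.30 × 2506.0 = 241.68 mGal
Simple Bouguer anomaly = 135.46 − (241.68) = -106.22 mGal
Complete Bouguer anomaly = -106.22 + 2.21 = -104.01 mGal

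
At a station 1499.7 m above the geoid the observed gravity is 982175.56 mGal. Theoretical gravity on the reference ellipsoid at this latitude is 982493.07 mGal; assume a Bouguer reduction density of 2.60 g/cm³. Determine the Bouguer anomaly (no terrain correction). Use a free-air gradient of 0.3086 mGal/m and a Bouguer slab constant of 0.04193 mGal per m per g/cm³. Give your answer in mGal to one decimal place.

-18.2

Free-air correction = 0.3086 × 1499.7 = 462.81 mGal
Free-air anomaly = 982175.56 − 982493.07 + (462.81) = 145.30 mGal
Bouguer slab correction = 0.04193 × 2.60 × 1499.7 = 163.49 mGal
Simple Bouguer anomaly = 145.30 − (163.49) = -18.19 mGal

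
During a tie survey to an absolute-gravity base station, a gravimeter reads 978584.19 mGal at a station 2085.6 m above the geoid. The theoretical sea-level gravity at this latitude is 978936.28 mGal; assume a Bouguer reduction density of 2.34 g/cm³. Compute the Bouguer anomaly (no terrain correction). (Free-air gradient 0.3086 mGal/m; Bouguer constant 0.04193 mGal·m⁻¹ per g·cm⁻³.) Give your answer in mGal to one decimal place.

86.9

Free-air correction = 0.3086 × 2085.6 = 643.62 mGal
Free-air anomaly = 978584.19 − 978936.28 + (643.62) = 291.53 mGal
Bouguer slab correction = 0.04193 × 2.34 × 2085.6 = 204.63 mGal
Simple Bouguer anomaly = 291.53 − (204.63) = 86.90 mGal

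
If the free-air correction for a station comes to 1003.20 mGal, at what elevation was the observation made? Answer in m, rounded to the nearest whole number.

h = 1003.20 / 0.3086 = 3250.81 m

3251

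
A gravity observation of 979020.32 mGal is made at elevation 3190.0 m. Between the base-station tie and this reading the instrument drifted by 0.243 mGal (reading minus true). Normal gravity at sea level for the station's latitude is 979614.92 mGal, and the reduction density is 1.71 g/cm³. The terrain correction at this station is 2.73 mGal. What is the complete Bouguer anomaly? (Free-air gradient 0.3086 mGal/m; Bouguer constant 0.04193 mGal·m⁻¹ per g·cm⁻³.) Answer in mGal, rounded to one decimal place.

163.6

Drift-corrected reading = 979020.32 − (0.243) = 979020.077 mGal
Free-air correction = 0.3086 × 3190.0 = 984.43 mGal
Free-air anomaly = 979020.077 − 979614.92 + (984.43) = 389.587 mGal
Bouguer slab correction = 0.04193 × 1.71 × 3190.0 = 228.72 mGal
Simple Bouguer anomaly = 389.587 − (228.72) = 160.867 mGal
Complete Bouguer anomaly = 160.867 + 2.73 = 163.597 mGal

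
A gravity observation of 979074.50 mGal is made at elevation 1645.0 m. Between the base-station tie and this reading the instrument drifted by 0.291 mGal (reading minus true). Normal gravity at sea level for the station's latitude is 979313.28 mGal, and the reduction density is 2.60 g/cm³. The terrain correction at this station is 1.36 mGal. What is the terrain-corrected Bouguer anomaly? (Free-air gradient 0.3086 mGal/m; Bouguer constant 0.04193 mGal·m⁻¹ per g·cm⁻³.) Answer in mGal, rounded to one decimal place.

Drift-corrected reading = 979074.50 − (0.291) = 979074.209 mGal
Free-air correction = 0.3086 × 1645.0 = 507.65 mGal
Free-air anomaly = 979074.209 − 979313.28 + (507.65) = 268.579 mGal
Bouguer slab correction = 0.04193 × 2.60 × 1645.0 = 179.33 mGal
Simple Bouguer anomaly = 268.579 − (179.33) = 89.249 mGal
Complete Bouguer anomaly = 89.249 + 1.36 = 90.609 mGal

90.6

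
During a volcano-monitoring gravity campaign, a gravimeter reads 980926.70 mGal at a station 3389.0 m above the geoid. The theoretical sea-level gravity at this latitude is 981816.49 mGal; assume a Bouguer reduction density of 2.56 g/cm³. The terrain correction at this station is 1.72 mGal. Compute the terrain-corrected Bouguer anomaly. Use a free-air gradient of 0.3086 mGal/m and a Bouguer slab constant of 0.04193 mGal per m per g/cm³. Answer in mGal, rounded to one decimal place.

Free-air correction = 0.3086 × 3389.0 = 1045.85 mGal
Free-air anomaly = 980926.70 − 981816.49 + (1045.85) = 156.06 mGal
Bouguer slab correction = 0.04193 × 2.56 × 3389.0 = 363.78 mGal
Simple Bouguer anomaly = 156.06 − (363.78) = -207.72 mGal
Complete Bouguer anomaly = -207.72 + 1.72 = -206.00 mGal

-206.0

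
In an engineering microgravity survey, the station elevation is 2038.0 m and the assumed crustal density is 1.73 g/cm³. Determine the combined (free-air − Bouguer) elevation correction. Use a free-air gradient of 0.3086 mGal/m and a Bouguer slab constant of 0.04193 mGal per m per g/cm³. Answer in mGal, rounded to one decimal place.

Combined gradient = 0.3086 − 0.04193 × 1.73 = 0.2360611 mGal/m
Combined elevation correction = 0.2360611 × 2038.0 = 481.1 mGal

481.1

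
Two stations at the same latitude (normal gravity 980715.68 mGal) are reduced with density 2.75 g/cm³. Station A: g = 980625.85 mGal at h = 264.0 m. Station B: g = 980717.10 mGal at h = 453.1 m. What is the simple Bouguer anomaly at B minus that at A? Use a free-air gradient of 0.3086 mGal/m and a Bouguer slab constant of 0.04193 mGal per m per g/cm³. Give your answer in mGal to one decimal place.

Δg_SB(A) = 980625.85 − 980715.68 + 0.3086×264.0 − 0.04193×2.75×264.0 = -38.80 mGal
Δg_SB(B) = 980717.10 − 980715.68 + 0.3086×453.1 − 0.04193×2.75×453.1 = 89.00 mGal
Difference = 89.00 − (-38.80) = 127.80 mGal

127.8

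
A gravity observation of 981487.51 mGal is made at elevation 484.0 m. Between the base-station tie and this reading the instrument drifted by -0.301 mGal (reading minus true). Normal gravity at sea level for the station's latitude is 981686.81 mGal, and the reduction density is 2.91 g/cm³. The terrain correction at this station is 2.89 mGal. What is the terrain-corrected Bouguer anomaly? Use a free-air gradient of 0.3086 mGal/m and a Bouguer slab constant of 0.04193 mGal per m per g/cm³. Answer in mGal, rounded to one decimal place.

-105.8

Drift-corrected reading = 981487.51 − (-0.301) = 981487.811 mGal
Free-air correction = 0.3086 × 484.0 = 149.36 mGal
Free-air anomaly = 981487.811 − 981686.81 + (149.36) = -49.639 mGal
Bouguer slab correction = 0.04193 × 2.91 × 484.0 = 59.06 mGal
Simple Bouguer anomaly = -49.639 − (59.06) = -108.699 mGal
Complete Bouguer anomaly = -108.699 + 2.89 = -105.809 mGal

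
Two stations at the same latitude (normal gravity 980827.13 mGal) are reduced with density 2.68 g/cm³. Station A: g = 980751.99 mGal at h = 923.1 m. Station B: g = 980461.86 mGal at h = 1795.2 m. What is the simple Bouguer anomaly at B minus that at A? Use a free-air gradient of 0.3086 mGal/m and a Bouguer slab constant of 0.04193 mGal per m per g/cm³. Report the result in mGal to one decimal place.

-119.0

Δg_SB(A) = 980751.99 − 980827.13 + 0.3086×923.1 − 0.04193×2.68×923.1 = 106.00 mGal
Δg_SB(B) = 980461.86 − 980827.13 + 0.3086×1795.2 − 0.04193×2.68×1795.2 = -13.00 mGal
Difference = -13.00 − (106.00) = -119.00 mGal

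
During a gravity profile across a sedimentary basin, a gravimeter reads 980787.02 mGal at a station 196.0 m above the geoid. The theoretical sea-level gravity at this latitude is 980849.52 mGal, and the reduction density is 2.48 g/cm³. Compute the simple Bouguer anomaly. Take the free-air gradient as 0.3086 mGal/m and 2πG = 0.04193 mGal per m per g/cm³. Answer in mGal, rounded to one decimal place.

-22.4

Free-air correction = 0.3086 × 196.0 = 60.49 mGal
Free-air anomaly = 980787.02 − 980849.52 + (60.49) = -2.01 mGal
Bouguer slab correction = 0.04193 × 2.48 × 196.0 = 20.38 mGal
Simple Bouguer anomaly = -2.01 − (20.38) = -22.39 mGal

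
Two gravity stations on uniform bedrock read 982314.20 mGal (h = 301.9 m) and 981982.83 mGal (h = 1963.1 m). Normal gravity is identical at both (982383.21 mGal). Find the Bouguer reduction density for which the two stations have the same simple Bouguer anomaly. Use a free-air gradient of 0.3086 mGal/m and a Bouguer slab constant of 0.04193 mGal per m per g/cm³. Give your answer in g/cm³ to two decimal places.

Δg_obs = 981982.83 − 982314.20 = -331.37 mGal over Δh = 1963.1 − 301.9 = 1661.2 m
Equal Bouguer anomalies ⇒ Δg_obs + (0.3086 − 0.04193ρ)·Δh = 0
0.3086 − 0.04193ρ = −Δg_obs/Δh = 0.19948
ρ = (0.3086 − 0.19948) / 0.04193 = 2.60 g/cm³

2.60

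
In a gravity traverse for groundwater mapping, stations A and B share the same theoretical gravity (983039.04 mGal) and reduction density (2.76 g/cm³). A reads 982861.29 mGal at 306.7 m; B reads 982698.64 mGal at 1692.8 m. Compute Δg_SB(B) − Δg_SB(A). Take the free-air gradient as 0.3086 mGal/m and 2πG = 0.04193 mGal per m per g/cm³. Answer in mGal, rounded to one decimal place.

104.7

Δg_SB(A) = 982861.29 − 983039.04 + 0.3086×306.7 − 0.04193×2.76×306.7 = -118.60 mGal
Δg_SB(B) = 982698.64 − 983039.04 + 0.3086×1692.8 − 0.04193×2.76×1692.8 = -13.90 mGal
Difference = -13.90 − (-118.60) = 104.70 mGal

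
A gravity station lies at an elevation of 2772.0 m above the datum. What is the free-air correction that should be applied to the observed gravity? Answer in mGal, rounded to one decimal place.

Free-air correction = 0.3086 × 2772.0 = 855.4 mGal

855.4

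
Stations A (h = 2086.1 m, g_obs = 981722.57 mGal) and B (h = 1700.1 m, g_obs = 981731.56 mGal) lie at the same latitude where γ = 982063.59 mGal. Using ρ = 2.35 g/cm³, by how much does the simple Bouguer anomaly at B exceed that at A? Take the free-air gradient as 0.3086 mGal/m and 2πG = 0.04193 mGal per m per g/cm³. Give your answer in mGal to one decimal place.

Δg_SB(A) = 981722.57 − 982063.59 + 0.3086×2086.1 − 0.04193×2.35×2086.1 = 97.20 mGal
Δg_SB(B) = 981731.56 − 982063.59 + 0.3086×1700.1 − 0.04193×2.35×1700.1 = 25.10 mGal
Difference = 25.10 − (97.20) = -72.10 mGal

-72.1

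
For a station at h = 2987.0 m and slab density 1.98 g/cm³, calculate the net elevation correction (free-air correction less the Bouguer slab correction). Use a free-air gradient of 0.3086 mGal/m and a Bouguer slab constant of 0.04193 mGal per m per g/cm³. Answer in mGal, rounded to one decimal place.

673.8

Combined gradient = 0.3086 − 0.04193 × 1.98 = 0.2255786 mGal/m
Combined elevation correction = 0.2255786 × 2987.0 = 673.8 mGal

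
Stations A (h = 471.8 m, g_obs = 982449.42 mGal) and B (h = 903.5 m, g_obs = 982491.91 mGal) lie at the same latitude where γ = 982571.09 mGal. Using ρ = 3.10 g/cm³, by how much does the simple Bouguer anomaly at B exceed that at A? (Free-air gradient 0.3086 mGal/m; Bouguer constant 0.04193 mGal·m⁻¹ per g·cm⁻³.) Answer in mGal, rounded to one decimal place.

Δg_SB(A) = 982449.42 − 982571.09 + 0.3086×471.8 − 0.04193×3.10×471.8 = -37.40 mGal
Δg_SB(B) = 982491.91 − 982571.09 + 0.3086×903.5 − 0.04193×3.10×903.5 = 82.20 mGal
Difference = 82.20 − (-37.40) = 119.60 mGal

119.6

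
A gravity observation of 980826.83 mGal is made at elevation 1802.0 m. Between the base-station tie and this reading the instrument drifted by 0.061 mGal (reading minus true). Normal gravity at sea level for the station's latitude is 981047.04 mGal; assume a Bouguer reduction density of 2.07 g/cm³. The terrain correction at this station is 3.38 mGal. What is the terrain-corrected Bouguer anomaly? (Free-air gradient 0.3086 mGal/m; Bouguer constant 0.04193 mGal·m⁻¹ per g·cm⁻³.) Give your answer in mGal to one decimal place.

182.8

Drift-corrected reading = 980826.83 − (0.061) = 980826.769 mGal
Free-air correction = 0.3086 × 1802.0 = 556.10 mGal
Free-air anomaly = 980826.769 − 981047.04 + (556.10) = 335.829 mGal
Bouguer slab correction = 0.04193 × 2.07 × 1802.0 = 156.40 mGal
Simple Bouguer anomaly = 335.829 − (156.40) = 179.429 mGal
Complete Bouguer anomaly = 179.429 + 3.38 = 182.809 mGal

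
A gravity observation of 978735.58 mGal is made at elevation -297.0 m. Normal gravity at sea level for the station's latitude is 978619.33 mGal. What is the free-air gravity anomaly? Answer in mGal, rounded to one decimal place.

Free-air correction = 0.3086 × -297.0 = -91.65 mGal
Free-air anomaly = 978735.58 − 978619.33 + (-91.65) = 24.60 mGal

24.6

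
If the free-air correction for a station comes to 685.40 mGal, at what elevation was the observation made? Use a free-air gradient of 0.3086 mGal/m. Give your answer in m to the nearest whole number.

h = 685.40 / 0.3086 = 2221.00 m

2221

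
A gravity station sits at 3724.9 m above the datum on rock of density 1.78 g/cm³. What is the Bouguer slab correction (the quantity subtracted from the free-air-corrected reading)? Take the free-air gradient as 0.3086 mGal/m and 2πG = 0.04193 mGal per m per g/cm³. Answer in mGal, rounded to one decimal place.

278.0

Bouguer slab correction = 0.04193 × 1.78 × 3724.9 = 278.0 mGal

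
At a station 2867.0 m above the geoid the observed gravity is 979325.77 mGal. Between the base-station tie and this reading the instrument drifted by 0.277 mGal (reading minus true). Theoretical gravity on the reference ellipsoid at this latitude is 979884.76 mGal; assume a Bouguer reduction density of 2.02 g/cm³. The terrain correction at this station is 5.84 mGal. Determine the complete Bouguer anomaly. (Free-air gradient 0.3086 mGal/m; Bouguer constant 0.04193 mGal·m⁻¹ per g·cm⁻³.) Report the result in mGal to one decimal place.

Drift-corrected reading = 979325.77 − (0.277) = 979325.493 mGal
Free-air correction = 0.3086 × 2867.0 = 884.76 mGal
Free-air anomaly = 979325.493 − 979884.76 + (884.76) = 325.493 mGal
Bouguer slab correction = 0.04193 × 2.02 × 2867.0 = 242.83 mGal
Simple Bouguer anomaly = 325.493 − (242.83) = 82.663 mGal
Complete Bouguer anomaly = 82.663 + 5.84 = 88.503 mGal

88.5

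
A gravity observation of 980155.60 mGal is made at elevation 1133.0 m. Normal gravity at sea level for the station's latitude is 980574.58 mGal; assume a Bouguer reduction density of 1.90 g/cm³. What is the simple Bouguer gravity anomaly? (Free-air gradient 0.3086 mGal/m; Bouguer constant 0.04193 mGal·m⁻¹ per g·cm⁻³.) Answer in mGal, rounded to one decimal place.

Free-air correction = 0.3086 × 1133.0 = 349.64 mGal
Free-air anomaly = 980155.60 − 980574.58 + (349.64) = -69.34 mGal
Bouguer slab correction = 0.04193 × 1.90 × 1133.0 = 90.26 mGal
Simple Bouguer anomaly = -69.34 − (90.26) = -159.60 mGal

-159.6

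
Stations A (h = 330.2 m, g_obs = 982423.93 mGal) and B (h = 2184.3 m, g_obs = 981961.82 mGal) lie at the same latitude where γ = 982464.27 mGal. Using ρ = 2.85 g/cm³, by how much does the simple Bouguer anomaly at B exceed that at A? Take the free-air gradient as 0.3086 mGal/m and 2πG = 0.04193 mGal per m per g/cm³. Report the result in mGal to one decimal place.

-111.5

Δg_SB(A) = 982423.93 − 982464.27 + 0.3086×330.2 − 0.04193×2.85×330.2 = 22.10 mGal
Δg_SB(B) = 981961.82 − 982464.27 + 0.3086×2184.3 − 0.04193×2.85×2184.3 = -89.40 mGal
Difference = -89.40 − (22.10) = -111.50 mGal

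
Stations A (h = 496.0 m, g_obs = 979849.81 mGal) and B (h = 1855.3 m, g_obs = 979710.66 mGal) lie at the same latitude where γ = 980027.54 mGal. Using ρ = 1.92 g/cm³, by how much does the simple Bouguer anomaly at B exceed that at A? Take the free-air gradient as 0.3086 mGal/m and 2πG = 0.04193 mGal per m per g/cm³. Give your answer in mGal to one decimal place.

170.9

Δg_SB(A) = 979849.81 − 980027.54 + 0.3086×496.0 − 0.04193×1.92×496.0 = -64.60 mGal
Δg_SB(B) = 979710.66 − 980027.54 + 0.3086×1855.3 − 0.04193×1.92×1855.3 = 106.30 mGal
Difference = 106.30 − (-64.60) = 170.90 mGal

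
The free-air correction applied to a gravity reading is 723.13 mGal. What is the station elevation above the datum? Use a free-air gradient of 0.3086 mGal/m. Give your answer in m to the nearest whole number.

h = 723.13 / 0.3086 = 2343.26 m

2343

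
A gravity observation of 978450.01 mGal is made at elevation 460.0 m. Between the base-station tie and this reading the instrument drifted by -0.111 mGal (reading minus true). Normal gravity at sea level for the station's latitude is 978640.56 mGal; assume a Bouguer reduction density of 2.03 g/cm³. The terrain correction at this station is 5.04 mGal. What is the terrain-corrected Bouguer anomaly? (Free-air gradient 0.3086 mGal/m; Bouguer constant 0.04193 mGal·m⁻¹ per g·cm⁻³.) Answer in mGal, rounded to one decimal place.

Drift-corrected reading = 978450.01 − (-0.111) = 978450.121 mGal
Free-air correction = 0.3086 × 460.0 = 141.96 mGal
Free-air anomaly = 978450.121 − 978640.56 + (141.96) = -48.479 mGal
Bouguer slab correction = 0.04193 × 2.03 × 460.0 = 39.15 mGal
Simple Bouguer anomaly = -48.479 − (39.15) = -87.629 mGal
Complete Bouguer anomaly = -87.629 + 5.04 = -82.589 mGal

-82.6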